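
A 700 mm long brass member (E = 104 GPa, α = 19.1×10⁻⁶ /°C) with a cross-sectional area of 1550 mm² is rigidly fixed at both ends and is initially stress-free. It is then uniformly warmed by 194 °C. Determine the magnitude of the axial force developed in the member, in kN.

The ends cannot move, so σ = EαΔT = 104×10³ × 19.1×10⁻⁶ × 194 = 385.4 MPa.
Then P = σA = 385.4 × 1550 mm² = 597.3 kN, compressive.

P ≈ 597 kN (compressive)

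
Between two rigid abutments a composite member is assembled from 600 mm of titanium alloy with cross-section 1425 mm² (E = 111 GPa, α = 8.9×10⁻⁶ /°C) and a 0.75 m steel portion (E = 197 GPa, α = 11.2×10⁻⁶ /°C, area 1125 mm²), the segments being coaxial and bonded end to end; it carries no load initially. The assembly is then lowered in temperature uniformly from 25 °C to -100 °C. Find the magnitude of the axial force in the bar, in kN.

Free thermal contraction of the whole bar: Σ αᵢΔT Lᵢ = 8.9×10⁻⁶×125×600 + 11.2×10⁻⁶×125×750 = 1.718 mm.
The rigid supports impose zero overall length change; the single axial force P common to all segments must satisfy P Σ Lᵢ/(AᵢEᵢ) = δ_free.
The series flexibility is Σ Lᵢ/(AᵢEᵢ) = 600/(1425×111×10³) + 750/(1125×197×10³) = 7.177×10⁻⁶ mm/N.
Hence P = δ_free / Σ(L/AE) = 1.718/7.177×10⁻⁶ = 239.3 kN (tensile).

P ≈ 239 kN (tensile)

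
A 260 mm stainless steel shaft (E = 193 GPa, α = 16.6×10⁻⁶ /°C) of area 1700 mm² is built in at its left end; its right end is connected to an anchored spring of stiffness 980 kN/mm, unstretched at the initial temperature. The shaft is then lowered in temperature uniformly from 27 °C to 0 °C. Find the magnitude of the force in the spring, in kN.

If the spring were absent the shaft would shorten by αΔT L = 16.6×10⁻⁶ × 27 × 260 = 0.1165 mm.
Let P be the tensile force in the spring. The shaft extends elastically by PL/(AE) and the spring stretches by P/k; together these equal δ_free.
P [ L/(AE) + 1/k ] = δ_free → P [ 260/(1700×193×10³) + 1/(980×10³) ] = 0.1165.
P = 0.1165 / 1.813×10⁻⁶ = 64280 N.

P ≈ 64.3 kN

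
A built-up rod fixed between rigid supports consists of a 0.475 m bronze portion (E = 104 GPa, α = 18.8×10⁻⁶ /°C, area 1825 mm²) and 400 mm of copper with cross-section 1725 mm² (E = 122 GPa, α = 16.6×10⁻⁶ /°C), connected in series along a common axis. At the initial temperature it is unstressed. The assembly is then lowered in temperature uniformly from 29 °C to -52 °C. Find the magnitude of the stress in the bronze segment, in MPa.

If the supports were absent, the total length change would be Σ αᵢΔT Lᵢ = 18.8×10⁻⁶×81×475 + 16.6×10⁻⁶×81×400 = 1.261 mm.
Since the ends are fixed, an axial force P builds up, equal in every segment, with P · Σ Lᵢ/(AᵢEᵢ) = δ_free.
Σ Lᵢ/(AᵢEᵢ) = 475/(1825×104×10³) + 400/(1725×122×10³) = 4.403×10⁻⁶ mm/N.
Hence P = δ_free / Σ(L/AE) = 1.261/4.403×10⁻⁶ = 286.4 kN (tensile).
σ_{bronze} = P / A = 286400 / 1825 = 156.9 MPa.

σ ≈ 157 MPa (tensile)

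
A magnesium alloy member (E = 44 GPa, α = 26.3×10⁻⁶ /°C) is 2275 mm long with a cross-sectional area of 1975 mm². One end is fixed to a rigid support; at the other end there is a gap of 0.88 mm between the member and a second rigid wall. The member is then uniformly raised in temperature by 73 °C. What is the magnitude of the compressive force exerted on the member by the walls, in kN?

P ≈ 133 kN

Free thermal elongation = αΔT L = 26.3×10⁻⁶ × 73 × 2275 = 4.368 mm.
After closing the 0.88 mm clearance, 4.368 − 0.88 = 3.488 mm of expansion remains to be suppressed by the wall.
Compatibility: PL/(AE) = 3.488 mm, so σ = P/A = E × (3.488/2275) = 67.46 MPa.
P = σA = 67.46 × 1975 = 133.2 kN.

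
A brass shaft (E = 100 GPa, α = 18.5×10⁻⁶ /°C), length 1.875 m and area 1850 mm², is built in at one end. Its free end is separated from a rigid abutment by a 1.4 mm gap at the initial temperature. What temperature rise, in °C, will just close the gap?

The gap closes when αΔT L = 1.4 mm, since the shaft is still unstressed at that instant.
So ΔT = g/(αL) = 1.4/(18.5×10⁻⁶ × 1875) = 40.36 °C.

ΔT ≈ 40.4 °C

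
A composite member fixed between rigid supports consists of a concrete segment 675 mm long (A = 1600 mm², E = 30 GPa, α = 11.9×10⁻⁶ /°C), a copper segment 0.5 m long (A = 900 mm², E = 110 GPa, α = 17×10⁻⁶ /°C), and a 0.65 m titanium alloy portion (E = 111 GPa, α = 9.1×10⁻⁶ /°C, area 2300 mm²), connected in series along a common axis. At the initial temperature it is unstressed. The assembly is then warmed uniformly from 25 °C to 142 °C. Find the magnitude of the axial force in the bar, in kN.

P ≈ 121 kN (compressive)

Free thermal expansion of the whole bar: Σ αᵢΔT Lᵢ = 11.9×10⁻⁶×117×675 + 17×10⁻⁶×117×500 + 9.1×10⁻⁶×117×650 = 2.626 mm.
Since the ends are fixed, an axial force P builds up, equal in every segment, with P · Σ Lᵢ/(AᵢEᵢ) = δ_free.
The series flexibility is Σ Lᵢ/(AᵢEᵢ) = 675/(1600×30×10³) + 500/(900×110×10³) + 650/(2300×111×10³) = 2.166×10⁻⁵ mm/N.
Hence P = δ_free / Σ(L/AE) = 2.626/2.166×10⁻⁵ = 121.3 kN (compressive).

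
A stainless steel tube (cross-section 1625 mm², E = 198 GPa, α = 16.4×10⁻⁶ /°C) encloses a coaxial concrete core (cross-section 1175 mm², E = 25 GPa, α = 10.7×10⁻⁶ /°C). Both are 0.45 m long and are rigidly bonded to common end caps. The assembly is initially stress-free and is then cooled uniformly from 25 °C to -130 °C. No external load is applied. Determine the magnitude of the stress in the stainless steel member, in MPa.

Both members must finish at the same length. With the larger α, the stainless steel tends to over-contract; the plates restrain it, putting the stainless steel in tension and the concrete in compression. With no external load the two internal forces are equal and opposite, magnitude P.
Setting the final lengths equal and cancelling L: (α₁ − α₂)ΔT = P/(A₁E₁) + P/(A₂E₂).
|α₁ − α₂|·ΔT = 5.7×10⁻⁶ × 155 = 0.0008835.
1/(A₁E₁) + 1/(A₂E₂) = 1/(1625×198×10³) + 1/(1175×25×10³) = 3.715×10⁻⁸ N⁻¹.
So P = 0.0008835 / 3.715×10⁻⁸ = 23.78 kN.
σ_{stainless steel} = P/A₁ = 23780/1625 = 14.63 MPa, tensile.

σ ≈ 14.6 MPa (tensile)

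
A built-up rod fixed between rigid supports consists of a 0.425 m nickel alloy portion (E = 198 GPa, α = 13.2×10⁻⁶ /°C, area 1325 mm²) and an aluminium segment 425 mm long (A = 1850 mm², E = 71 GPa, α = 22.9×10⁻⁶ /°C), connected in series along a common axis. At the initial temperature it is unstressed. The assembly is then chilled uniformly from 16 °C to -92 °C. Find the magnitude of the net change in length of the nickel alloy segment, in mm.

With the walls removed the bar would change length by δ_free = Σ αᵢΔT Lᵢ = 13.2×10⁻⁶×108×425 + 22.9×10⁻⁶×108×425 = 1.657 mm.
The walls prevent any net length change, so an axial force P (same in every segment) develops. Compatibility: P · Σ Lᵢ/(AᵢEᵢ) = δ_free.
The series flexibility is Σ Lᵢ/(AᵢEᵢ) = 425/(1325×198×10³) + 425/(1850×71×10³) = 4.856×10⁻⁶ mm/N.
Hence P = δ_free / Σ(L/AE) = 1.657/4.856×10⁻⁶ = 341.3 kN (tensile).
For the nickel alloy segment, free thermal change = 13.2×10⁻⁶×108×425 = 0.6059 mm and elastic change from P = 341300×425/(1325×198×10³) = 0.5528 mm; these oppose, so the net change is 0.0531 mm (segment shortens).

|ΔL| ≈ 0.0531 mm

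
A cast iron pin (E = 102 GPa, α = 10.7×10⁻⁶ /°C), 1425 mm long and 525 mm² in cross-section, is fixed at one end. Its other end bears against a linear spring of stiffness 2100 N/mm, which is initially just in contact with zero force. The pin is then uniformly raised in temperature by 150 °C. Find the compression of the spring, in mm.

δ ≈ 2.17 mm

Free thermal expansion: δ_free = αΔT L = 10.7×10⁻⁶ × 150 × 1425 = 2.287 mm.
Let P be the compressive force at the spring. The pin shortens elastically by PL/(AE) and the spring compresses by P/k; together these equal δ_free.
So P = δ_free / [L/(AE) + 1/k] = 2.287 / [ 1425/(525×102×10³) + 1/(2100) ].
P = 2.287 / 0.0005028 = 4549 N.
Spring compression = P/k = 4549/(2100) = 2.166 mm.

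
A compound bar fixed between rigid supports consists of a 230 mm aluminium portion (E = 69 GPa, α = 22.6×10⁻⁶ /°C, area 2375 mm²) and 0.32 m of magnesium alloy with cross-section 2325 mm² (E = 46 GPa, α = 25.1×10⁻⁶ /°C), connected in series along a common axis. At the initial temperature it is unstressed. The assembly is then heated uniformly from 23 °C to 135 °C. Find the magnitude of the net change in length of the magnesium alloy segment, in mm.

If the supports were absent, the total length change would be Σ αᵢΔT Lᵢ = 22.6×10⁻⁶×112×230 + 25.1×10⁻⁶×112×320 = 1.482 mm.
The rigid supports impose zero overall length change; the single axial force P common to all segments must satisfy P Σ Lᵢ/(AᵢEᵢ) = δ_free.
The series flexibility is Σ Lᵢ/(AᵢEᵢ) = 230/(2375×69×10³) + 320/(2325×46×10³) = 4.396×10⁻⁶ mm/N.
P = 1.482 / 4.396×10⁻⁶ = 337100 N = 337.1 kN, compressive.
For the magnesium alloy segment, free thermal change = 25.1×10⁻⁶×112×320 = 0.8996 mm and elastic change from P = 337100×320/(2325×46×10³) = 1.009 mm; these oppose, so the net change is 0.109 mm (segment shortens).

|ΔL| ≈ 0.109 mm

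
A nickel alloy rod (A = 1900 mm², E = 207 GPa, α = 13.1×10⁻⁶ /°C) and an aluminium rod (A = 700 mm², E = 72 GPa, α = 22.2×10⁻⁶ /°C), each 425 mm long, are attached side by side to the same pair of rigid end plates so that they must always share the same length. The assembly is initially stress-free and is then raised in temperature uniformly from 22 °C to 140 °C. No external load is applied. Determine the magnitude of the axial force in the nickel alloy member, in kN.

The aluminium has the larger α, so on heating it would change length more than the nickel alloy if both were free. The rigid plates force a common final length, so the aluminium is put into compression and the nickel alloy into tension, with equal and opposite forces P (no external load).
Setting the final lengths equal and cancelling L: (α₁ − α₂)ΔT = P/(A₁E₁) + P/(A₂E₂).
|α₁ − α₂|·ΔT = 9.1×10⁻⁶ × 118 = 0.001074.
1/(A₁E₁) + 1/(A₂E₂) = 1/(1900×207×10³) + 1/(700×72×10³) = 2.238×10⁻⁸ N⁻¹.
P = 0.001074 / 2.238×10⁻⁸ = 47970 N = 47.97 kN.

P ≈ 48 kN (tensile in the nickel alloy)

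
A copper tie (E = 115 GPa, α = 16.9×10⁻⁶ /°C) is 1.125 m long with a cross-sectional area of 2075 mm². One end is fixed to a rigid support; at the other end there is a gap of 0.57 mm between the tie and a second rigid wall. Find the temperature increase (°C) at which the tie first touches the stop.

Contact occurs when the free expansion equals the gap: αΔT L = 0.57 mm.
So ΔT = g/(αL) = 0.57/(16.9×10⁻⁶ × 1125) = 29.98 °C.

ΔT ≈ 30 °C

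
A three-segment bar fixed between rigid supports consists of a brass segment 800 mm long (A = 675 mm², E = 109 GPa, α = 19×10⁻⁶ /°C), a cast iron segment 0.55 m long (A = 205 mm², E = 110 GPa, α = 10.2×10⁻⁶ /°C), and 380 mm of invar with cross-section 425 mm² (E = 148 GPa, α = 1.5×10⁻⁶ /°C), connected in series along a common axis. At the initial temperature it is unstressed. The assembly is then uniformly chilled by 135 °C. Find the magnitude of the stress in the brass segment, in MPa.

σ ≈ 104 MPa (tensile)

If the supports were absent, the total length change would be Σ αᵢΔT Lᵢ = 19×10⁻⁶×135×800 + 10.2×10⁻⁶×135×550 + 1.5×10⁻⁶×135×380 = 2.886 mm.
Since the ends are fixed, an axial force P builds up, equal in every segment, with P · Σ Lᵢ/(AᵢEᵢ) = δ_free.
Σ Lᵢ/(AᵢEᵢ) = 800/(675×109×10³) + 550/(205×110×10³) + 380/(425×148×10³) = 4.13×10⁻⁵ mm/N.
Hence P = δ_free / Σ(L/AE) = 2.886/4.13×10⁻⁵ = 69.88 kN (tensile).
σ_{brass} = P / A = 69880 / 675 = 103.5 MPa.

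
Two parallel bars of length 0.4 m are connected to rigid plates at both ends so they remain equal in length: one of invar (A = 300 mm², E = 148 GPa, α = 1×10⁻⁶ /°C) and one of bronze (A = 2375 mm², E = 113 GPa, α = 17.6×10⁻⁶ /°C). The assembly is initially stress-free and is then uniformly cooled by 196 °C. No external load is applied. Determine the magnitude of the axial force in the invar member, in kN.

Equilibrium of a rigid end plate with no external load gives equal and opposite internal forces ±P in the two members. Since α_{bronze} > α_{invar}, cooling drives the bronze into tension and the invar into compression.
Equating the net (thermal + elastic) strains gives |α₁ − α₂|·ΔT = P·[1/(A₁E₁) + 1/(A₂E₂)].
|α₁ − α₂|·ΔT = 16.6×10⁻⁶ × 196 = 0.003254.
1/(A₁E₁) + 1/(A₂E₂) = 1/(300×148×10³) + 1/(2375×113×10³) = 2.625×10⁻⁸ N⁻¹.
P = 0.003254 / 2.625×10⁻⁸ = 124000 N = 124 kN.

P ≈ 124 kN (compressive in the invar)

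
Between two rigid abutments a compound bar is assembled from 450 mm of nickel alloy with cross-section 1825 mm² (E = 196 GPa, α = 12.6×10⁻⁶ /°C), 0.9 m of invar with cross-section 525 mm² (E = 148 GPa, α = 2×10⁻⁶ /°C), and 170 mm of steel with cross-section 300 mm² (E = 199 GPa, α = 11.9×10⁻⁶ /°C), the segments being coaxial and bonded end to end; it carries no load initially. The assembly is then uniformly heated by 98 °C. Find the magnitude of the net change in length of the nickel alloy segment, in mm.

|ΔL| ≈ 0.481 mm

If the supports were absent, the total length change would be Σ αᵢΔT Lᵢ = 12.6×10⁻⁶×98×450 + 2×10⁻⁶×98×900 + 11.9×10⁻⁶×98×170 = 0.9303 mm.
The rigid supports impose zero overall length change; the single axial force P common to all segments must satisfy P Σ Lᵢ/(AᵢEᵢ) = δ_free.
Σ Lᵢ/(AᵢEᵢ) = 450/(1825×196×10³) + 900/(525×148×10³) + 170/(300×199×10³) = 1.569×10⁻⁵ mm/N.
P = 0.9303 / 1.569×10⁻⁵ = 59300 N = 59.3 kN, compressive.
For the nickel alloy segment, free thermal change = 12.6×10⁻⁶×98×450 = 0.5557 mm and elastic change from P = 59300×450/(1825×196×10³) = 0.0746 mm; these oppose, so the net change is 0.481 mm (segment lengthens).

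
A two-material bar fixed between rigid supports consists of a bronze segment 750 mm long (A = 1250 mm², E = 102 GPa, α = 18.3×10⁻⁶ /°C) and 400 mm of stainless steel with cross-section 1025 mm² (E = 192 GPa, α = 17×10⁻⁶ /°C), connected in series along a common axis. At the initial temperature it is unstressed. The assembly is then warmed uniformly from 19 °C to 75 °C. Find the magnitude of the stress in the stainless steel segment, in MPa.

σ ≈ 142 MPa (compressive)

If the supports were absent, the total length change would be Σ αᵢΔT Lᵢ = 18.3×10⁻⁶×56×750 + 17×10⁻⁶×56×400 = 1.149 mm.
Since the ends are fixed, an axial force P builds up, equal in every segment, with P · Σ Lᵢ/(AᵢEᵢ) = δ_free.
The series flexibility is Σ Lᵢ/(AᵢEᵢ) = 750/(1250×102×10³) + 400/(1025×192×10³) = 7.915×10⁻⁶ mm/N.
Hence P = δ_free / Σ(L/AE) = 1.149/7.915×10⁻⁶ = 145.2 kN (compressive).
σ_{stainless steel} = P / A = 145200 / 1025 = 141.7 MPa.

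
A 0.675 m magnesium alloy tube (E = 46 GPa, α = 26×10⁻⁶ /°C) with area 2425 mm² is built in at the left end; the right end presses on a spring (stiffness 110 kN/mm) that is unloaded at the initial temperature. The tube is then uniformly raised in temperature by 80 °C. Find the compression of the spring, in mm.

δ ≈ 0.843 mm

The unrestrained thermal change is αΔT L = 26×10⁻⁶ × 80 × 675 = 1.404 mm.
Let P be the compressive force at the spring. The tube shortens elastically by PL/(AE) and the spring compresses by P/k; together these equal δ_free.
So P = δ_free / [L/(AE) + 1/k] = 1.404 / [ 675/(2425×46×10³) + 1/(110×10³) ].
P = 1.404 / 1.514×10⁻⁵ = 92720 N.
Spring compression = P/k = 92720/(110×10³) = 0.8429 mm.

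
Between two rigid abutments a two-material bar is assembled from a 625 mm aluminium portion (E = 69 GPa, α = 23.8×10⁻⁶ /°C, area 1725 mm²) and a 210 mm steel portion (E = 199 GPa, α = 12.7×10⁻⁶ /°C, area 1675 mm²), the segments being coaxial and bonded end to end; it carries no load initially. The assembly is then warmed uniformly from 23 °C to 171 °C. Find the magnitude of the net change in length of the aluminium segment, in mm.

With the walls removed the bar would change length by δ_free = Σ αᵢΔT Lᵢ = 23.8×10⁻⁶×148×625 + 12.7×10⁻⁶×148×210 = 2.596 mm.
Since the ends are fixed, an axial force P builds up, equal in every segment, with P · Σ Lᵢ/(AᵢEᵢ) = δ_free.
The series flexibility is Σ Lᵢ/(AᵢEᵢ) = 625/(1725×69×10³) + 210/(1675×199×10³) = 5.881×10⁻⁶ mm/N.
So P = 2.596 / 5.881×10⁻⁶ = 441.5 kN, compressive.
For the aluminium segment, free thermal change = 23.8×10⁻⁶×148×625 = 2.201 mm and elastic change from P = 441500×625/(1725×69×10³) = 2.318 mm; these oppose, so the net change is 0.117 mm (segment shortens).

|ΔL| ≈ 0.117 mm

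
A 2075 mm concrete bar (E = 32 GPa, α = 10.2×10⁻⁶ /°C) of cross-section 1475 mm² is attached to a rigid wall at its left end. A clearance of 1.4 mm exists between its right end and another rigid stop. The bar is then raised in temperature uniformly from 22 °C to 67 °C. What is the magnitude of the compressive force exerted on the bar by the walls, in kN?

Free thermal elongation = αΔT L = 10.2×10⁻⁶ × 45 × 2075 = 0.9524 mm.
Since δ_free = 0.952 mm is less than the 1.4 mm gap, the bar never touches the wall. No axial force develops.

P ≈ 0 kN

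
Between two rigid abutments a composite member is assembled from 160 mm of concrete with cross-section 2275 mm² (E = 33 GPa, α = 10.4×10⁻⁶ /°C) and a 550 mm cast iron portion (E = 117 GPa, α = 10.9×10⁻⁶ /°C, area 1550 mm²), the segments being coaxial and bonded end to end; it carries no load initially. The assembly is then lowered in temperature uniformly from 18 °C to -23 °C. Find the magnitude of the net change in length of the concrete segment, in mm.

With the walls removed the bar would change length by δ_free = Σ αᵢΔT Lᵢ = 10.4×10⁻⁶×41×160 + 10.9×10⁻⁶×41×550 = 0.314 mm.
The rigid supports impose zero overall length change; the single axial force P common to all segments must satisfy P Σ Lᵢ/(AᵢEᵢ) = δ_free.
The series flexibility is Σ Lᵢ/(AᵢEᵢ) = 160/(2275×33×10³) + 550/(1550×117×10³) = 5.164×10⁻⁶ mm/N.
Hence P = δ_free / Σ(L/AE) = 0.314/5.164×10⁻⁶ = 60.81 kN (tensile).
For the concrete segment, free thermal change = 10.4×10⁻⁶×41×160 = 0.06822 mm and elastic change from P = 60810×160/(2275×33×10³) = 0.1296 mm; these oppose, so the net change is 0.0614 mm (segment lengthens).

|ΔL| ≈ 0.0614 mm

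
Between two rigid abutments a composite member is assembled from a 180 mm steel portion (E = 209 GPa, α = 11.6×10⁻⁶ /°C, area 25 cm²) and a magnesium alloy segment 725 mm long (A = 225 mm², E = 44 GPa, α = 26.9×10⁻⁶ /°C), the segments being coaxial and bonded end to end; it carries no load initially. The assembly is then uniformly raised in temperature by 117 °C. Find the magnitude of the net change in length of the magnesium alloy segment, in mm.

|ΔL| ≈ 0.232 mm

If the supports were absent, the total length change would be Σ αᵢΔT Lᵢ = 11.6×10⁻⁶×117×180 + 26.9×10⁻⁶×117×725 = 2.526 mm.
The rigid supports impose zero overall length change; the single axial force P common to all segments must satisfy P Σ Lᵢ/(AᵢEᵢ) = δ_free.
Σ Lᵢ/(AᵢEᵢ) = 180/(2500×209×10³) + 725/(225×44×10³) = 7.358×10⁻⁵ mm/N.
P = 2.526 / 7.358×10⁻⁵ = 34330 N = 34.33 kN, compressive.
For the magnesium alloy segment, free thermal change = 26.9×10⁻⁶×117×725 = 2.282 mm and elastic change from P = 34330×725/(225×44×10³) = 2.514 mm; these oppose, so the net change is 0.232 mm (segment shortens).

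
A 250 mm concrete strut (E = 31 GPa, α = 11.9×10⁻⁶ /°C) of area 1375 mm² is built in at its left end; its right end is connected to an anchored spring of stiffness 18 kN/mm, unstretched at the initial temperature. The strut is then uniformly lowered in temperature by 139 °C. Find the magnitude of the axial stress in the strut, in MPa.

σ ≈ 4.9 MPa (tensile)

Free thermal contraction: δ_free = αΔT L = 11.9×10⁻⁶ × 139 × 250 = 0.4135 mm.
With a force P in the spring, the elastic change of the strut is PL/(AE) and that of the spring is P/k; compatibility requires their sum to equal δ_free.
So P = δ_free / [L/(AE) + 1/k] = 0.4135 / [ 250/(1375×31×10³) + 1/(18×10³) ].
P = 0.4135 / 6.142×10⁻⁵ = 6733 N.
σ = P/A = 6733/1375 = 4.896 MPa.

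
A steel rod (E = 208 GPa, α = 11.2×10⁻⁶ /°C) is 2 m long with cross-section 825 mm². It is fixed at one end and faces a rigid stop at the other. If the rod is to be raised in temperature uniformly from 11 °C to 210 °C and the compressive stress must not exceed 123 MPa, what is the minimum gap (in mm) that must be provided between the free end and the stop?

g ≈ 3.27 mm

With no wall the rod would lengthen by αΔT L = 11.2×10⁻⁶ × 199 × 2000 = 4.458 mm.
A stress of 123 MPa corresponds to the wall pushing the rod back by σL/E = 123×2000/(208×10³) = 1.183 mm.
So the gap has to take up the difference, g_min = δ_free − σL/E = 4.458 − 1.183 = 3.275 mm.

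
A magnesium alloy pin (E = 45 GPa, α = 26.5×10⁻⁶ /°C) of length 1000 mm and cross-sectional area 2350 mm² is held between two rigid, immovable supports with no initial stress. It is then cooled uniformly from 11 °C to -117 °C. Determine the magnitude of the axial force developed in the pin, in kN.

Full restraint means ε = 0, so the stress is σ = EαΔT = 45×10³ × 26.5×10⁻⁶ × 128 = 152.6 MPa.
Axial force P = σA = 152.6 × 2350 = 358700 N = 358.7 kN, tensile.

P ≈ 359 kN (tensile)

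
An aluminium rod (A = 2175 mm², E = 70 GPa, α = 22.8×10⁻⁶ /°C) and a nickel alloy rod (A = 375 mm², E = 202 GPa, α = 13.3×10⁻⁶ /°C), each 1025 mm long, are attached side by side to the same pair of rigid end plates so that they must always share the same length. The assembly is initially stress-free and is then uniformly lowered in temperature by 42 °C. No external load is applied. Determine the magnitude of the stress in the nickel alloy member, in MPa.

The aluminium has the larger α, so on cooling it would change length more than the nickel alloy if both were free. The rigid plates force a common final length, so the aluminium is put into tension and the nickel alloy into compression, with equal and opposite forces P (no external load).
Compatibility of the two members (thermal + elastic change equal): (α₁ − α₂)ΔT = P·[1/(A₁E₁) + 1/(A₂E₂)].
|α₁ − α₂|·ΔT = 9.5×10⁻⁶ × 42 = 0.000399.
1/(A₁E₁) + 1/(A₂E₂) = 1/(2175×70×10³) + 1/(375×202×10³) = 1.977×10⁻⁸ N⁻¹.
P = 0.000399 / 1.977×10⁻⁸ = 20180 N = 20.18 kN.
σ_{nickel alloy} = P/A₂ = 20180/375 = 53.82 MPa, compressive.

σ ≈ 53.8 MPa (compressive)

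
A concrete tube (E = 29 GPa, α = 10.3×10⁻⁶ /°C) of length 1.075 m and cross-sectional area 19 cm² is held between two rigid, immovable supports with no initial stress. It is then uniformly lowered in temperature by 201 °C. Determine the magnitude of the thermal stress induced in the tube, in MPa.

The supports are rigid, so the total axial strain is zero. The restrained thermal strain is ε = αΔT = 10.3×10⁻⁶ × 201 = 2070.3×10⁻⁶.
The stress required to suppress this strain is σ = Eε = 29×10³ × 2070.3×10⁻⁶ = 60.04 MPa, tensile since the tube is trying to contract.

σ ≈ 60 MPa (tensile)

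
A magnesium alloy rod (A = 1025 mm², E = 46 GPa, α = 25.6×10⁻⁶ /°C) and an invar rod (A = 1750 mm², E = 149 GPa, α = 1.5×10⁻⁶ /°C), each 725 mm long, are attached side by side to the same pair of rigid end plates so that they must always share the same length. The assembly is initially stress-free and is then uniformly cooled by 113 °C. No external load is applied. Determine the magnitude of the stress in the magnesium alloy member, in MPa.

σ ≈ 106 MPa (tensile)

Both members must finish at the same length. With the larger α, the magnesium alloy tends to over-contract; the plates restrain it, putting the magnesium alloy in tension and the invar in compression. With no external load the two internal forces are equal and opposite, magnitude P.
Equating the net (thermal + elastic) strains gives |α₁ − α₂|·ΔT = P·[1/(A₁E₁) + 1/(A₂E₂)].
|α₁ − α₂|·ΔT = 24.1×10⁻⁶ × 113 = 0.002723.
1/(A₁E₁) + 1/(A₂E₂) = 1/(1025×46×10³) + 1/(1750×149×10³) = 2.504×10⁻⁸ N⁻¹.
So P = 0.002723 / 2.504×10⁻⁸ = 108.7 kN.
σ_{magnesium alloy} = P/A₁ = 108700/1025 = 106.1 MPa, tensile.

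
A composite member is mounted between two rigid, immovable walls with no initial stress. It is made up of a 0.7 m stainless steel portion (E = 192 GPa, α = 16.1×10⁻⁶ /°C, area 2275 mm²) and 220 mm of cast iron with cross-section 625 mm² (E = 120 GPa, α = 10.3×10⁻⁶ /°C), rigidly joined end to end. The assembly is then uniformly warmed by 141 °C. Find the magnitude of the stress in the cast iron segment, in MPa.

If the supports were absent, the total length change would be Σ αᵢΔT Lᵢ = 16.1×10⁻⁶×141×700 + 10.3×10⁻⁶×141×220 = 1.909 mm.
Since the ends are fixed, an axial force P builds up, equal in every segment, with P · Σ Lᵢ/(AᵢEᵢ) = δ_free.
Σ Lᵢ/(AᵢEᵢ) = 700/(2275×192×10³) + 220/(625×120×10³) = 4.536×10⁻⁶ mm/N.
So P = 1.909 / 4.536×10⁻⁶ = 420.8 kN, compressive.
σ_{cast iron} = P / A = 420800 / 625 = 673.2 MPa.

σ ≈ 673 MPa (compressive)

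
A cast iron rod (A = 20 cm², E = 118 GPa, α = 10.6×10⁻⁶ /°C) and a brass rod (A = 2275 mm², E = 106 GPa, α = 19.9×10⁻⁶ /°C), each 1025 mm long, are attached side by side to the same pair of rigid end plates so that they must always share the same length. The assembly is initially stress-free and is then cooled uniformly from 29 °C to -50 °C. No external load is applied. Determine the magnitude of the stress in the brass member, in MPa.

Equilibrium of a rigid end plate with no external load gives equal and opposite internal forces ±P in the two members. Since α_{brass} > α_{cast iron}, cooling drives the brass into tension and the cast iron into compression.
Setting the final lengths equal and cancelling L: (α₁ − α₂)ΔT = P/(A₁E₁) + P/(A₂E₂).
|α₁ − α₂|·ΔT = 9.3×10⁻⁶ × 79 = 0.0007347.
1/(A₁E₁) + 1/(A₂E₂) = 1/(2000×118×10³) + 1/(2275×106×10³) = 8.384×10⁻⁹ N⁻¹.
P = 0.0007347 / 8.384×10⁻⁹ = 87630 N = 87.63 kN.
σ_{brass} = P/A₂ = 87630/2275 = 38.52 MPa, tensile.

σ ≈ 38.5 MPa (tensile)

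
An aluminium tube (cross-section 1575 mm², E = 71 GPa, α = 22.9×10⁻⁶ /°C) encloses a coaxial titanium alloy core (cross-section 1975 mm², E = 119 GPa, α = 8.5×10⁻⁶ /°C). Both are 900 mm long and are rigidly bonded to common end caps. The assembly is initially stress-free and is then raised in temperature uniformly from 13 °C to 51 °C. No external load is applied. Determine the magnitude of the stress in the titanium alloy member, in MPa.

The aluminium has the larger α, so on heating it would change length more than the titanium alloy if both were free. The rigid plates force a common final length, so the aluminium is put into compression and the titanium alloy into tension, with equal and opposite forces P (no external load).
Setting the final lengths equal and cancelling L: (α₁ − α₂)ΔT = P/(A₁E₁) + P/(A₂E₂).
|α₁ − α₂|·ΔT = 14.4×10⁻⁶ × 38 = 0.0005472.
1/(A₁E₁) + 1/(A₂E₂) = 1/(1575×71×10³) + 1/(1975×119×10³) = 1.32×10⁻⁸ N⁻¹.
P = 0.0005472 / 1.32×10⁻⁸ = 41460 N = 41.46 kN.
σ_{titanium alloy} = P/A₂ = 41460/1975 = 20.99 MPa, tensile.

σ ≈ 21 MPa (tensile)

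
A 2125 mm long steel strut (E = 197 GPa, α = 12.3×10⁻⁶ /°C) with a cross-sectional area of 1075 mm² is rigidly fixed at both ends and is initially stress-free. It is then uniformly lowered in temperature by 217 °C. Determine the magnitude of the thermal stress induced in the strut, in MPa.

σ ≈ 526 MPa (tensile)

With length fixed, the mechanical strain must cancel the thermal strain αΔT = 12.3×10⁻⁶ × 217 = 2669.1×10⁻⁶.
The stress required to suppress this strain is σ = Eε = 197×10³ × 2669.1×10⁻⁶ = 525.8 MPa, tensile since the strut is trying to contract.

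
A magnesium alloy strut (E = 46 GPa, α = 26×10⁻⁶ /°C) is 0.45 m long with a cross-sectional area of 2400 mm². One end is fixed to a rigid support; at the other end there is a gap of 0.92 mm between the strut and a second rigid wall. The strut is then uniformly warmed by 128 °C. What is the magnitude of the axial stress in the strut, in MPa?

Unrestrained expansion: δ_free = αΔT L = 26×10⁻⁶ × 128 × 450 = 1.498 mm.
After closing the 0.92 mm clearance, 1.498 − 0.92 = 0.5776 mm of expansion remains to be suppressed by the wall.
That suppressed elongation corresponds to σ = E·Δ/L = 46×10³ × 0.5776/450 = 59.04 MPa.

σ ≈ 59 MPa (compressive)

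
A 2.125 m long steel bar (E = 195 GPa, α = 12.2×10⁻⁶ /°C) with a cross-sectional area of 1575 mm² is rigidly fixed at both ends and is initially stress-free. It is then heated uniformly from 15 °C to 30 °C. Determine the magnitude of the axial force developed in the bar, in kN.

Full restraint means ε = 0, so the stress is σ = EαΔT = 195×10³ × 12.2×10⁻⁶ × 15 = 35.69 MPa.
Axial force P = σA = 35.69 × 1575 = 56200 N = 56.2 kN, compressive.

P ≈ 56.2 kN (compressive)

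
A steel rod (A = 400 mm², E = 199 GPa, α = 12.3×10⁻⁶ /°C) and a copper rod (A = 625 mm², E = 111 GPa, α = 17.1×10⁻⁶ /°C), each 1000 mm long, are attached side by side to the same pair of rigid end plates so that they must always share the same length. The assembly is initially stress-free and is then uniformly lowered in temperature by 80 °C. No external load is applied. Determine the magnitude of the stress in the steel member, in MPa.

σ ≈ 35.6 MPa (compressive)

The copper has the larger α, so on cooling it would change length more than the steel if both were free. The rigid plates force a common final length, so the copper is put into tension and the steel into compression, with equal and opposite forces P (no external load).
Setting the final lengths equal and cancelling L: (α₁ − α₂)ΔT = P/(A₁E₁) + P/(A₂E₂).
|α₁ − α₂|·ΔT = 4.8×10⁻⁶ × 80 = 0.000384.
1/(A₁E₁) + 1/(A₂E₂) = 1/(400×199×10³) + 1/(625×111×10³) = 2.698×10⁻⁸ N⁻¹.
P = 0.000384 / 2.698×10⁻⁸ = 14230 N = 14.23 kN.
σ_{steel} = P/A₁ = 14230/400 = 35.59 MPa, compressive.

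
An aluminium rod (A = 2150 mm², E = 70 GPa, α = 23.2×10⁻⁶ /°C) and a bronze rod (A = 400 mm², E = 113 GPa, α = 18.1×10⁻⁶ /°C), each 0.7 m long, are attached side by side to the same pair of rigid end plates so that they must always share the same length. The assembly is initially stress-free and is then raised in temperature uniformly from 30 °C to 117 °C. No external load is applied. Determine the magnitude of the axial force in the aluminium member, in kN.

P ≈ 15.4 kN (compressive in the aluminium)

The aluminium has the larger α, so on heating it would change length more than the bronze if both were free. The rigid plates force a common final length, so the aluminium is put into compression and the bronze into tension, with equal and opposite forces P (no external load).
Equating the net (thermal + elastic) strains gives |α₁ − α₂|·ΔT = P·[1/(A₁E₁) + 1/(A₂E₂)].
|α₁ − α₂|·ΔT = 5.1×10⁻⁶ × 87 = 0.0004437.
1/(A₁E₁) + 1/(A₂E₂) = 1/(2150×70×10³) + 1/(400×113×10³) = 2.877×10⁻⁸ N⁻¹.
P = 0.0004437 / 2.877×10⁻⁸ = 15420 N = 15.42 kN.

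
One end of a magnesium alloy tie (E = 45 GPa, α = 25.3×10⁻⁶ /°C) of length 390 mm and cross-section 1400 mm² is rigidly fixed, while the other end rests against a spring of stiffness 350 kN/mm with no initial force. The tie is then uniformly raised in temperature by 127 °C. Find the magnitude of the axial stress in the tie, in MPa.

σ ≈ 98.9 MPa (compressive)

The unrestrained thermal change is αΔT L = 25.3×10⁻⁶ × 127 × 390 = 1.253 mm.
Let P be the compressive force at the spring. The tie shortens elastically by PL/(AE) and the spring compresses by P/k; together these equal δ_free.
P [ L/(AE) + 1/k ] = δ_free → P [ 390/(1400×45×10³) + 1/(350×10³) ] = 1.253.
P = 1.253 / 9.048×10⁻⁶ = 138500 N.
σ = P/A = 138500/1400 = 98.93 MPa.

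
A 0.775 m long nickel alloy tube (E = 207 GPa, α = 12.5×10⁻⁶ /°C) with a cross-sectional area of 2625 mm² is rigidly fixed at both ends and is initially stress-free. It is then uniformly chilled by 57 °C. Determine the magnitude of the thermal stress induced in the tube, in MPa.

σ ≈ 147 MPa (tensile)

With length fixed, the mechanical strain must cancel the thermal strain αΔT = 12.5×10⁻⁶ × 57 = 712.5×10⁻⁶.
σ = EαΔT = 207×10³ × 12.5×10⁻⁶ × 57 = 147.5 MPa (tensile; the tube is trying to contract).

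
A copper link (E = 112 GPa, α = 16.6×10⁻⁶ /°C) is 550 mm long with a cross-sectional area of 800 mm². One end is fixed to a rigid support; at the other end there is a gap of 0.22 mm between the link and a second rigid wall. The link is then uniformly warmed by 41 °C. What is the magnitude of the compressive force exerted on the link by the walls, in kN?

Unrestrained expansion: δ_free = αΔT L = 16.6×10⁻⁶ × 41 × 550 = 0.3743 mm.
The gap closes (δ_free > 0.22 mm) and the wall then resists a further 0.3743 − 0.22 = 0.1543 mm of expansion.
That suppressed elongation corresponds to σ = E·Δ/L = 112×10³ × 0.1543/550 = 31.43 MPa.
P = σA = 31.43 × 800 = 25.14 kN.

P ≈ 25.1 kN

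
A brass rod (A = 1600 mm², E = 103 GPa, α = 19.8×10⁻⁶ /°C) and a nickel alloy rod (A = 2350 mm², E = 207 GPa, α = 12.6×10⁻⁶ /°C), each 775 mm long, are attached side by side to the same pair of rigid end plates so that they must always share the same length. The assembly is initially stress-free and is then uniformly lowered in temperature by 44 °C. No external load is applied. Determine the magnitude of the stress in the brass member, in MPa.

The brass has the larger α, so on cooling it would change length more than the nickel alloy if both were free. The rigid plates force a common final length, so the brass is put into tension and the nickel alloy into compression, with equal and opposite forces P (no external load).
Compatibility of the two members (thermal + elastic change equal): (α₁ − α₂)ΔT = P·[1/(A₁E₁) + 1/(A₂E₂)].
|α₁ − α₂|·ΔT = 7.2×10⁻⁶ × 44 = 0.0003168.
1/(A₁E₁) + 1/(A₂E₂) = 1/(1600×103×10³) + 1/(2350×207×10³) = 8.124×10⁻⁹ N⁻¹.
So P = 0.0003168 / 8.124×10⁻⁹ = 39 kN.
σ_{brass} = P/A₁ = 39000/1600 = 24.37 MPa, tensile.

σ ≈ 24.4 MPa (tensile)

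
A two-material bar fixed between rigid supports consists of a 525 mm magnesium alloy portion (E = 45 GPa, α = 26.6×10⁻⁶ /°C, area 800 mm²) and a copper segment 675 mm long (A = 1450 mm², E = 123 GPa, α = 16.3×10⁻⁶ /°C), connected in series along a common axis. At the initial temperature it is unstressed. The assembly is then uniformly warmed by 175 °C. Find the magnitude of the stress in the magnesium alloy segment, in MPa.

With the walls removed the bar would change length by δ_free = Σ αᵢΔT Lᵢ = 26.6×10⁻⁶×175×525 + 16.3×10⁻⁶×175×675 = 4.369 mm.
The rigid supports impose zero overall length change; the single axial force P common to all segments must satisfy P Σ Lᵢ/(AᵢEᵢ) = δ_free.
The series flexibility is Σ Lᵢ/(AᵢEᵢ) = 525/(800×45×10³) + 675/(1450×123×10³) = 1.837×10⁻⁵ mm/N.
Hence P = δ_free / Σ(L/AE) = 4.369/1.837×10⁻⁵ = 237.9 kN (compressive).
σ_{magnesium alloy} = P / A = 237900 / 800 = 297.3 MPa.

σ ≈ 297 MPa (compressive)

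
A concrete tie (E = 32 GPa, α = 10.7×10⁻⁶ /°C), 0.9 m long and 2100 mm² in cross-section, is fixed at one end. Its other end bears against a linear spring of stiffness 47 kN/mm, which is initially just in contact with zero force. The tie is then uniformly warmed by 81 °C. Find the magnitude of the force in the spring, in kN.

The unrestrained thermal change is αΔT L = 10.7×10⁻⁶ × 81 × 900 = 0.78 mm.
Let P be the compressive force at the spring. The tie shortens elastically by PL/(AE) and the spring compresses by P/k; together these equal δ_free.
P [ L/(AE) + 1/k ] = δ_free → P [ 900/(2100×32×10³) + 1/(47×10³) ] = 0.78.
P = 0.78 / 3.467×10⁻⁵ = 22500 N.

P ≈ 22.5 kN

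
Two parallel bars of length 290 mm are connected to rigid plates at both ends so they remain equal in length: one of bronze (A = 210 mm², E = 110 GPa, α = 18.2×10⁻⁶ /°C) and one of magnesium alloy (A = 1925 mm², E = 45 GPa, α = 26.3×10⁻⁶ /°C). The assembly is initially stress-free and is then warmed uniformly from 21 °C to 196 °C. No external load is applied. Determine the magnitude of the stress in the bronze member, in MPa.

Both members must finish at the same length. With the larger α, the magnesium alloy tends to over-expand; the plates restrain it, putting the magnesium alloy in compression and the bronze in tension. With no external load the two internal forces are equal and opposite, magnitude P.
Equating the net (thermal + elastic) strains gives |α₁ − α₂|·ΔT = P·[1/(A₁E₁) + 1/(A₂E₂)].
|α₁ − α₂|·ΔT = 8.1×10⁻⁶ × 175 = 0.001418.
1/(A₁E₁) + 1/(A₂E₂) = 1/(210×110×10³) + 1/(1925×45×10³) = 5.483×10⁻⁸ N⁻¹.
P = 0.001418 / 5.483×10⁻⁸ = 25850 N = 25.85 kN.
σ_{bronze} = P/A₁ = 25850/210 = 123.1 MPa, tensile.

σ ≈ 123 MPa (tensile)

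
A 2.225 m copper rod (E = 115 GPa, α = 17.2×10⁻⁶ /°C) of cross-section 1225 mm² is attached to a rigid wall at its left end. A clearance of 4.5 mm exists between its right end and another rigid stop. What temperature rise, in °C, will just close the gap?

ΔT ≈ 118 °C

Contact occurs when the free expansion equals the gap: αΔT L = 4.5 mm.
ΔT = 4.5 / (17.2×10⁻⁶ × 2225) = 117.6 °C.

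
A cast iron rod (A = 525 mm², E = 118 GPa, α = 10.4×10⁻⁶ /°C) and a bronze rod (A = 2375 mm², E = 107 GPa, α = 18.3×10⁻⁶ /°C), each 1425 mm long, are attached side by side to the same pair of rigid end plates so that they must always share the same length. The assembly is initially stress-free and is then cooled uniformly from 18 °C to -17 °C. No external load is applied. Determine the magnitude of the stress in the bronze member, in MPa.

σ ≈ 5.8 MPa (tensile)

Equilibrium of a rigid end plate with no external load gives equal and opposite internal forces ±P in the two members. Since α_{bronze} > α_{cast iron}, cooling drives the bronze into tension and the cast iron into compression.
Compatibility of the two members (thermal + elastic change equal): (α₁ − α₂)ΔT = P·[1/(A₁E₁) + 1/(A₂E₂)].
|α₁ − α₂|·ΔT = 7.9×10⁻⁶ × 35 = 0.0002765.
1/(A₁E₁) + 1/(A₂E₂) = 1/(525×118×10³) + 1/(2375×107×10³) = 2.008×10⁻⁸ N⁻¹.
So P = 0.0002765 / 2.008×10⁻⁸ = 13.77 kN.
σ_{bronze} = P/A₂ = 13770/2375 = 5.799 MPa, tensile.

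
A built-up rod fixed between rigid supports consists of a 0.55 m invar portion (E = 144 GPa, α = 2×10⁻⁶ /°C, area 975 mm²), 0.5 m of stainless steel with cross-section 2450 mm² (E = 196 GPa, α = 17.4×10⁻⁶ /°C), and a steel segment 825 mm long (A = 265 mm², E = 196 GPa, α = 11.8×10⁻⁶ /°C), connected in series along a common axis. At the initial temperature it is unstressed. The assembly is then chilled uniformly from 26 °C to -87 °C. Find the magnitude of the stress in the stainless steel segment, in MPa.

Free thermal contraction of the whole bar: Σ αᵢΔT Lᵢ = 2×10⁻⁶×113×550 + 17.4×10⁻⁶×113×500 + 11.8×10⁻⁶×113×825 = 2.207 mm.
The walls prevent any net length change, so an axial force P (same in every segment) develops. Compatibility: P · Σ Lᵢ/(AᵢEᵢ) = δ_free.
Σ Lᵢ/(AᵢEᵢ) = 550/(975×144×10³) + 500/(2450×196×10³) + 825/(265×196×10³) = 2.084×10⁻⁵ mm/N.
So P = 2.207 / 2.084×10⁻⁵ = 105.9 kN, tensile.
σ_{stainless steel} = P / A = 105900 / 2450 = 43.23 MPa.

σ ≈ 43.2 MPa (tensile)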